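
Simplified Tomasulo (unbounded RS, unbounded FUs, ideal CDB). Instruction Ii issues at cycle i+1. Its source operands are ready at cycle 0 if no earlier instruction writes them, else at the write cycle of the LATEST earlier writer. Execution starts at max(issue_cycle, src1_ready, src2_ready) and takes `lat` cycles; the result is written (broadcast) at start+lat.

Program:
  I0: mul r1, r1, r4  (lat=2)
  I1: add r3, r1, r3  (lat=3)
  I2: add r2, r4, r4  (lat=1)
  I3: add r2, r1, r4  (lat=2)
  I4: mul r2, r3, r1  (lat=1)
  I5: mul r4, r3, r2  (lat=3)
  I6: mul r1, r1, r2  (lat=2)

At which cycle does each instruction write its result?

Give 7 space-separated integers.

Answer: 3 6 4 6 7 10 9

Derivation:
I0 mul r1: issue@1 deps=(None,None) exec_start@1 write@3
I1 add r3: issue@2 deps=(0,None) exec_start@3 write@6
I2 add r2: issue@3 deps=(None,None) exec_start@3 write@4
I3 add r2: issue@4 deps=(0,None) exec_start@4 write@6
I4 mul r2: issue@5 deps=(1,0) exec_start@6 write@7
I5 mul r4: issue@6 deps=(1,4) exec_start@7 write@10
I6 mul r1: issue@7 deps=(0,4) exec_start@7 write@9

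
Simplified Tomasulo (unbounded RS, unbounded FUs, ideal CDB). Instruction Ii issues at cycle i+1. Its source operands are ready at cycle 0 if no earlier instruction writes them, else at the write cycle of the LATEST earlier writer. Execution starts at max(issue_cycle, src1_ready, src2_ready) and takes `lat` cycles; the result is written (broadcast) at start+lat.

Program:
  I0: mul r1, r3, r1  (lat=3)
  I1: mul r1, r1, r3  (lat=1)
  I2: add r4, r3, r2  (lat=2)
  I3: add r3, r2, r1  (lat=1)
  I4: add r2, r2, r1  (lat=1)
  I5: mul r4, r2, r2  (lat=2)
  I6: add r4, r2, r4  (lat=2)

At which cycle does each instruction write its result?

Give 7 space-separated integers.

I0 mul r1: issue@1 deps=(None,None) exec_start@1 write@4
I1 mul r1: issue@2 deps=(0,None) exec_start@4 write@5
I2 add r4: issue@3 deps=(None,None) exec_start@3 write@5
I3 add r3: issue@4 deps=(None,1) exec_start@5 write@6
I4 add r2: issue@5 deps=(None,1) exec_start@5 write@6
I5 mul r4: issue@6 deps=(4,4) exec_start@6 write@8
I6 add r4: issue@7 deps=(4,5) exec_start@8 write@10

Answer: 4 5 5 6 6 8 10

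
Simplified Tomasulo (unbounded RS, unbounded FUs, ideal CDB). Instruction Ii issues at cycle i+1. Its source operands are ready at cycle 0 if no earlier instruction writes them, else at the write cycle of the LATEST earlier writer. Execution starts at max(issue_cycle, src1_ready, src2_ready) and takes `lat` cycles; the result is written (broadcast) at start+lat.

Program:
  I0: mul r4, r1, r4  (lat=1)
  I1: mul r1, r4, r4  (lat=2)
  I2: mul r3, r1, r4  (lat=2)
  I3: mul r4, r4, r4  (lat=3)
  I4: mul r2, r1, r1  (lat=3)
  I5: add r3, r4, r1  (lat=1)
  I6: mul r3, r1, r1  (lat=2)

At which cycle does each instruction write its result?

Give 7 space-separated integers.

I0 mul r4: issue@1 deps=(None,None) exec_start@1 write@2
I1 mul r1: issue@2 deps=(0,0) exec_start@2 write@4
I2 mul r3: issue@3 deps=(1,0) exec_start@4 write@6
I3 mul r4: issue@4 deps=(0,0) exec_start@4 write@7
I4 mul r2: issue@5 deps=(1,1) exec_start@5 write@8
I5 add r3: issue@6 deps=(3,1) exec_start@7 write@8
I6 mul r3: issue@7 deps=(1,1) exec_start@7 write@9

Answer: 2 4 6 7 8 8 9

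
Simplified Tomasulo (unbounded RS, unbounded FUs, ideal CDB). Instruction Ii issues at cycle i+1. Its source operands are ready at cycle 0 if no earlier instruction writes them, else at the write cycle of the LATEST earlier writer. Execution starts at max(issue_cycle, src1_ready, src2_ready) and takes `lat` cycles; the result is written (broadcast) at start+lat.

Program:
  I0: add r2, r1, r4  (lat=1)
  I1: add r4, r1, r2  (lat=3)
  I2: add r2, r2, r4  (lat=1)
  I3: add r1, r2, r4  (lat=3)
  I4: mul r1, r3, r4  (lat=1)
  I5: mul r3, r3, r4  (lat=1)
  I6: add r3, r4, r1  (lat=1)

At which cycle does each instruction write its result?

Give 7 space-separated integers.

Answer: 2 5 6 9 6 7 8

Derivation:
I0 add r2: issue@1 deps=(None,None) exec_start@1 write@2
I1 add r4: issue@2 deps=(None,0) exec_start@2 write@5
I2 add r2: issue@3 deps=(0,1) exec_start@5 write@6
I3 add r1: issue@4 deps=(2,1) exec_start@6 write@9
I4 mul r1: issue@5 deps=(None,1) exec_start@5 write@6
I5 mul r3: issue@6 deps=(None,1) exec_start@6 write@7
I6 add r3: issue@7 deps=(1,4) exec_start@7 write@8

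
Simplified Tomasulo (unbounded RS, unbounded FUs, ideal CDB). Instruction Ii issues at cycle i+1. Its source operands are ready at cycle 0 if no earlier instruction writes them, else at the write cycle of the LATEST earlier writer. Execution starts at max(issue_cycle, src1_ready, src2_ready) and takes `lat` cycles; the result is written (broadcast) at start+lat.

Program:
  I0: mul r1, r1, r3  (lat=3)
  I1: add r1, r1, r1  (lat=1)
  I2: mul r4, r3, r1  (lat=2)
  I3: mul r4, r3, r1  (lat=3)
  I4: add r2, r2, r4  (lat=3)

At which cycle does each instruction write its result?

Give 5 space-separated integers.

Answer: 4 5 7 8 11

Derivation:
I0 mul r1: issue@1 deps=(None,None) exec_start@1 write@4
I1 add r1: issue@2 deps=(0,0) exec_start@4 write@5
I2 mul r4: issue@3 deps=(None,1) exec_start@5 write@7
I3 mul r4: issue@4 deps=(None,1) exec_start@5 write@8
I4 add r2: issue@5 deps=(None,3) exec_start@8 write@11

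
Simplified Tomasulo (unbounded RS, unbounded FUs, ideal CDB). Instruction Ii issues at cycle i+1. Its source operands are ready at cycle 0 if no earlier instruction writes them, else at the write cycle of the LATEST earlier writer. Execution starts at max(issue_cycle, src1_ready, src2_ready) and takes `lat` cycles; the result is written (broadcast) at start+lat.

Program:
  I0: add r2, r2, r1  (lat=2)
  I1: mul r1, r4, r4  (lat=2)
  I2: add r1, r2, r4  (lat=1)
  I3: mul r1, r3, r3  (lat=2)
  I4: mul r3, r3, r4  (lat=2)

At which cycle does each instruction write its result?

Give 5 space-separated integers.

Answer: 3 4 4 6 7

Derivation:
I0 add r2: issue@1 deps=(None,None) exec_start@1 write@3
I1 mul r1: issue@2 deps=(None,None) exec_start@2 write@4
I2 add r1: issue@3 deps=(0,None) exec_start@3 write@4
I3 mul r1: issue@4 deps=(None,None) exec_start@4 write@6
I4 mul r3: issue@5 deps=(None,None) exec_start@5 write@7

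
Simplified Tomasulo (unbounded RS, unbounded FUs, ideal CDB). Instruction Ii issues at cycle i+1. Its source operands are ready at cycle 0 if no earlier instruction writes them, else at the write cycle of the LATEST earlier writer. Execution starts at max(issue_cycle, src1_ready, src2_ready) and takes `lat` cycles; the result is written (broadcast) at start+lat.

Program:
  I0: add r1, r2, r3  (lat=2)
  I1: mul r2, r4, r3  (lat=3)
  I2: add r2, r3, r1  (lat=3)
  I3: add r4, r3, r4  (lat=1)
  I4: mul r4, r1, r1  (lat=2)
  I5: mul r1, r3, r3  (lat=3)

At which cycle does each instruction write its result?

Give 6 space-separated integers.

I0 add r1: issue@1 deps=(None,None) exec_start@1 write@3
I1 mul r2: issue@2 deps=(None,None) exec_start@2 write@5
I2 add r2: issue@3 deps=(None,0) exec_start@3 write@6
I3 add r4: issue@4 deps=(None,None) exec_start@4 write@5
I4 mul r4: issue@5 deps=(0,0) exec_start@5 write@7
I5 mul r1: issue@6 deps=(None,None) exec_start@6 write@9

Answer: 3 5 6 5 7 9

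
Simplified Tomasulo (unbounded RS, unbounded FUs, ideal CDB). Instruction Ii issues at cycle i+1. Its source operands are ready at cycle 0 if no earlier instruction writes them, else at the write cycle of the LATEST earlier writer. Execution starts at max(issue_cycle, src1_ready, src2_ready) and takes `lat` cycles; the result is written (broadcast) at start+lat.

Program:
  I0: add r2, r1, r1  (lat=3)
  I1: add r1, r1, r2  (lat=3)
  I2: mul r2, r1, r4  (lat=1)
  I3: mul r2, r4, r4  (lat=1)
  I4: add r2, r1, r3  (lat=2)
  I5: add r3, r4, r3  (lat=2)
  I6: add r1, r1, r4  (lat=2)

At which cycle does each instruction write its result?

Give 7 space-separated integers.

Answer: 4 7 8 5 9 8 9

Derivation:
I0 add r2: issue@1 deps=(None,None) exec_start@1 write@4
I1 add r1: issue@2 deps=(None,0) exec_start@4 write@7
I2 mul r2: issue@3 deps=(1,None) exec_start@7 write@8
I3 mul r2: issue@4 deps=(None,None) exec_start@4 write@5
I4 add r2: issue@5 deps=(1,None) exec_start@7 write@9
I5 add r3: issue@6 deps=(None,None) exec_start@6 write@8
I6 add r1: issue@7 deps=(1,None) exec_start@7 write@9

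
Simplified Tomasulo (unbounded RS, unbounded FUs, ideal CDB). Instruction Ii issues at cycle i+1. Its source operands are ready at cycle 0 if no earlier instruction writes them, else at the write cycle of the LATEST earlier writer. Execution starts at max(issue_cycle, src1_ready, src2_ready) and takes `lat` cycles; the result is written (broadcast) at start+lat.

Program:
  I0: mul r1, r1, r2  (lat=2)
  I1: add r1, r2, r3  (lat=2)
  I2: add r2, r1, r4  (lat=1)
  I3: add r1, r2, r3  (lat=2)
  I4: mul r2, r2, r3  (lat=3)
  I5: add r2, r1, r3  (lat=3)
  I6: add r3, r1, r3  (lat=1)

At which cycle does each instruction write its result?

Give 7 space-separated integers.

Answer: 3 4 5 7 8 10 8

Derivation:
I0 mul r1: issue@1 deps=(None,None) exec_start@1 write@3
I1 add r1: issue@2 deps=(None,None) exec_start@2 write@4
I2 add r2: issue@3 deps=(1,None) exec_start@4 write@5
I3 add r1: issue@4 deps=(2,None) exec_start@5 write@7
I4 mul r2: issue@5 deps=(2,None) exec_start@5 write@8
I5 add r2: issue@6 deps=(3,None) exec_start@7 write@10
I6 add r3: issue@7 deps=(3,None) exec_start@7 write@8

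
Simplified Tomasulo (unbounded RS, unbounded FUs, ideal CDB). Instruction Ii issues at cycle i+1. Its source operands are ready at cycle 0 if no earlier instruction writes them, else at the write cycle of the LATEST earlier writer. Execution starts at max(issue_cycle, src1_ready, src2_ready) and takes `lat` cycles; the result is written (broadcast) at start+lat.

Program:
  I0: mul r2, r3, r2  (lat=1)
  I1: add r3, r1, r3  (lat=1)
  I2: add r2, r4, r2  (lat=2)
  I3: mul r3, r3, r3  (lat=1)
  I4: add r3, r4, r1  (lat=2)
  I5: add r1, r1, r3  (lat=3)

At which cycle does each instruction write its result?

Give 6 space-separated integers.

Answer: 2 3 5 5 7 10

Derivation:
I0 mul r2: issue@1 deps=(None,None) exec_start@1 write@2
I1 add r3: issue@2 deps=(None,None) exec_start@2 write@3
I2 add r2: issue@3 deps=(None,0) exec_start@3 write@5
I3 mul r3: issue@4 deps=(1,1) exec_start@4 write@5
I4 add r3: issue@5 deps=(None,None) exec_start@5 write@7
I5 add r1: issue@6 deps=(None,4) exec_start@7 write@10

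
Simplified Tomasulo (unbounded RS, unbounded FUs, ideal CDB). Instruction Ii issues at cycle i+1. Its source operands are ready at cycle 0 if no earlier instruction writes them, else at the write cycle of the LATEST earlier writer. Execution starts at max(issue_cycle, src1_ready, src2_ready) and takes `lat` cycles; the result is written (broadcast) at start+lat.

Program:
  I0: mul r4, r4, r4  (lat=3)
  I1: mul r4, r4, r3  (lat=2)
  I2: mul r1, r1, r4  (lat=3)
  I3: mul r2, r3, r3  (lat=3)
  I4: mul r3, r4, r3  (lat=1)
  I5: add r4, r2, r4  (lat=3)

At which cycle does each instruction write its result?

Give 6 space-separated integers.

I0 mul r4: issue@1 deps=(None,None) exec_start@1 write@4
I1 mul r4: issue@2 deps=(0,None) exec_start@4 write@6
I2 mul r1: issue@3 deps=(None,1) exec_start@6 write@9
I3 mul r2: issue@4 deps=(None,None) exec_start@4 write@7
I4 mul r3: issue@5 deps=(1,None) exec_start@6 write@7
I5 add r4: issue@6 deps=(3,1) exec_start@7 write@10

Answer: 4 6 9 7 7 10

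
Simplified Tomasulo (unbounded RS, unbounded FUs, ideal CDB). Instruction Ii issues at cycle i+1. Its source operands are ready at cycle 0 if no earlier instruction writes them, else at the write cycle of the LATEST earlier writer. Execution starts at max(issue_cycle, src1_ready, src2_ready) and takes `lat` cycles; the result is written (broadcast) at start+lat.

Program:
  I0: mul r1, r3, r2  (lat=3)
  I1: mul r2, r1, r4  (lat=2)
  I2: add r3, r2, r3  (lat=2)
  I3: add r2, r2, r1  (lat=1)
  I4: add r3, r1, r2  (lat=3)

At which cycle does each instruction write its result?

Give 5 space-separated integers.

I0 mul r1: issue@1 deps=(None,None) exec_start@1 write@4
I1 mul r2: issue@2 deps=(0,None) exec_start@4 write@6
I2 add r3: issue@3 deps=(1,None) exec_start@6 write@8
I3 add r2: issue@4 deps=(1,0) exec_start@6 write@7
I4 add r3: issue@5 deps=(0,3) exec_start@7 write@10

Answer: 4 6 8 7 10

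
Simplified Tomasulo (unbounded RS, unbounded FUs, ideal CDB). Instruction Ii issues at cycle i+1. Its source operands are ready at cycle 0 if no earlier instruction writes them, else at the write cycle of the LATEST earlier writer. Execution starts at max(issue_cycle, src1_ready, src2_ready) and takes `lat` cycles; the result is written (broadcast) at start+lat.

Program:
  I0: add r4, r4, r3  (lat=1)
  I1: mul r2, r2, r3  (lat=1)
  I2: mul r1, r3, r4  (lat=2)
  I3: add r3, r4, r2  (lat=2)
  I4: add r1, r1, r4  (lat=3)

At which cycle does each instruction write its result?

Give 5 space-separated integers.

Answer: 2 3 5 6 8

Derivation:
I0 add r4: issue@1 deps=(None,None) exec_start@1 write@2
I1 mul r2: issue@2 deps=(None,None) exec_start@2 write@3
I2 mul r1: issue@3 deps=(None,0) exec_start@3 write@5
I3 add r3: issue@4 deps=(0,1) exec_start@4 write@6
I4 add r1: issue@5 deps=(2,0) exec_start@5 write@8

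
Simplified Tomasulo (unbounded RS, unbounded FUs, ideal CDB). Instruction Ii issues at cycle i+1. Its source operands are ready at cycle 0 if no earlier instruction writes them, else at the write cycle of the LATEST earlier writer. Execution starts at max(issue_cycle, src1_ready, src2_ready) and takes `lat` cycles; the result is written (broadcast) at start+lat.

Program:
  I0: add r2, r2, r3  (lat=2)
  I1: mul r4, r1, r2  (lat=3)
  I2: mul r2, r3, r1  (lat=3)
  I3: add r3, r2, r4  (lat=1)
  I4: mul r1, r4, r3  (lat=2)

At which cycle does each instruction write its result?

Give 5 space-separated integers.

Answer: 3 6 6 7 9

Derivation:
I0 add r2: issue@1 deps=(None,None) exec_start@1 write@3
I1 mul r4: issue@2 deps=(None,0) exec_start@3 write@6
I2 mul r2: issue@3 deps=(None,None) exec_start@3 write@6
I3 add r3: issue@4 deps=(2,1) exec_start@6 write@7
I4 mul r1: issue@5 deps=(1,3) exec_start@7 write@9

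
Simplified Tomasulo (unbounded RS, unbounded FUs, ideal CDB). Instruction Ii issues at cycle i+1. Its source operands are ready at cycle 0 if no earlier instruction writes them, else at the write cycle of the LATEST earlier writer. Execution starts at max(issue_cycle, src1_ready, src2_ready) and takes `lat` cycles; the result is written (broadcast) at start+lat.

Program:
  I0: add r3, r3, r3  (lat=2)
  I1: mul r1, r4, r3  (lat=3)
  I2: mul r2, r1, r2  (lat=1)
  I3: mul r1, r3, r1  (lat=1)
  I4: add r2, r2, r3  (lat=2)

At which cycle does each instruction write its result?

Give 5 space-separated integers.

I0 add r3: issue@1 deps=(None,None) exec_start@1 write@3
I1 mul r1: issue@2 deps=(None,0) exec_start@3 write@6
I2 mul r2: issue@3 deps=(1,None) exec_start@6 write@7
I3 mul r1: issue@4 deps=(0,1) exec_start@6 write@7
I4 add r2: issue@5 deps=(2,0) exec_start@7 write@9

Answer: 3 6 7 7 9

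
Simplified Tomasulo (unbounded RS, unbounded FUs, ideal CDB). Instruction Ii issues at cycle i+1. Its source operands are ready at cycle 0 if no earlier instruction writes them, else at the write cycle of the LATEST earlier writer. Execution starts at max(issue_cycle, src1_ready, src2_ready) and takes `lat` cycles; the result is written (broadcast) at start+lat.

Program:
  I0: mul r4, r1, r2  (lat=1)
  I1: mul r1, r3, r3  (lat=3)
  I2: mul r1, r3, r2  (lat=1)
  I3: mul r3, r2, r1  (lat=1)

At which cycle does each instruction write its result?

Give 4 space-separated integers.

I0 mul r4: issue@1 deps=(None,None) exec_start@1 write@2
I1 mul r1: issue@2 deps=(None,None) exec_start@2 write@5
I2 mul r1: issue@3 deps=(None,None) exec_start@3 write@4
I3 mul r3: issue@4 deps=(None,2) exec_start@4 write@5

Answer: 2 5 4 5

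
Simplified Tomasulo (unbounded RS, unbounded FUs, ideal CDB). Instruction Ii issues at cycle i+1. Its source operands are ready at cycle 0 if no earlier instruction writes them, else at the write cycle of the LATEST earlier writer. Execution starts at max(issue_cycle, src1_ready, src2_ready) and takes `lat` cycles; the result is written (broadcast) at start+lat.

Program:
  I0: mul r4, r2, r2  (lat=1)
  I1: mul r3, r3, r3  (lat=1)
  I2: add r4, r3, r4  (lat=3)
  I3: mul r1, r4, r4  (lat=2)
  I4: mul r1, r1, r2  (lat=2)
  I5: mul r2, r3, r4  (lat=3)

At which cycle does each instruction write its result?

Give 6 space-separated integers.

Answer: 2 3 6 8 10 9

Derivation:
I0 mul r4: issue@1 deps=(None,None) exec_start@1 write@2
I1 mul r3: issue@2 deps=(None,None) exec_start@2 write@3
I2 add r4: issue@3 deps=(1,0) exec_start@3 write@6
I3 mul r1: issue@4 deps=(2,2) exec_start@6 write@8
I4 mul r1: issue@5 deps=(3,None) exec_start@8 write@10
I5 mul r2: issue@6 deps=(1,2) exec_start@6 write@9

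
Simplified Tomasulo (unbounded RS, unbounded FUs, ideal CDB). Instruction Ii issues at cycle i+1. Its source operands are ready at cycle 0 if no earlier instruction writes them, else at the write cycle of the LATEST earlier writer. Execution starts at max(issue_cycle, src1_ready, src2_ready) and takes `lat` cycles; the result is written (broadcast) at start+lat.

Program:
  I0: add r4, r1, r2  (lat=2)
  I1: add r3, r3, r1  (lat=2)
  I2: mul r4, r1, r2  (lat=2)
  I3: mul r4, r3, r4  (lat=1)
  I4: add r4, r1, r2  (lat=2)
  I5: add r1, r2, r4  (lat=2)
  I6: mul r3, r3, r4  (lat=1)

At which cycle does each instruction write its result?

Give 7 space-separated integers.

Answer: 3 4 5 6 7 9 8

Derivation:
I0 add r4: issue@1 deps=(None,None) exec_start@1 write@3
I1 add r3: issue@2 deps=(None,None) exec_start@2 write@4
I2 mul r4: issue@3 deps=(None,None) exec_start@3 write@5
I3 mul r4: issue@4 deps=(1,2) exec_start@5 write@6
I4 add r4: issue@5 deps=(None,None) exec_start@5 write@7
I5 add r1: issue@6 deps=(None,4) exec_start@7 write@9
I6 mul r3: issue@7 deps=(1,4) exec_start@7 write@8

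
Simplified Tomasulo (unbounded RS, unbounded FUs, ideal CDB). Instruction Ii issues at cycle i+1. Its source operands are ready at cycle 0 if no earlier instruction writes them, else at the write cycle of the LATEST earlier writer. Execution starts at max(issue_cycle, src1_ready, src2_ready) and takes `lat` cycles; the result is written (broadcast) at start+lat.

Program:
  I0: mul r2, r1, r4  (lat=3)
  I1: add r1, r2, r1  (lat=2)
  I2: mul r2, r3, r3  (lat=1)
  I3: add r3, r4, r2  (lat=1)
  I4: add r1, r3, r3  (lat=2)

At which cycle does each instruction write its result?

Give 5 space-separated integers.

Answer: 4 6 4 5 7

Derivation:
I0 mul r2: issue@1 deps=(None,None) exec_start@1 write@4
I1 add r1: issue@2 deps=(0,None) exec_start@4 write@6
I2 mul r2: issue@3 deps=(None,None) exec_start@3 write@4
I3 add r3: issue@4 deps=(None,2) exec_start@4 write@5
I4 add r1: issue@5 deps=(3,3) exec_start@5 write@7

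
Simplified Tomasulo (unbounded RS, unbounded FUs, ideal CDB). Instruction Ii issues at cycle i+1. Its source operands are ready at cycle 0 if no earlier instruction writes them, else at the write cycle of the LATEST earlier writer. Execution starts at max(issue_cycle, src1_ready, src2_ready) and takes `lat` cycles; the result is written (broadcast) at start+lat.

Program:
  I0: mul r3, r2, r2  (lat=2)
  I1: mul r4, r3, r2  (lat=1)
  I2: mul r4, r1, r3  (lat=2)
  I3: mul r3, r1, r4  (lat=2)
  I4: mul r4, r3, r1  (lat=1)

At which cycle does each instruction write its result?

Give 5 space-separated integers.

Answer: 3 4 5 7 8

Derivation:
I0 mul r3: issue@1 deps=(None,None) exec_start@1 write@3
I1 mul r4: issue@2 deps=(0,None) exec_start@3 write@4
I2 mul r4: issue@3 deps=(None,0) exec_start@3 write@5
I3 mul r3: issue@4 deps=(None,2) exec_start@5 write@7
I4 mul r4: issue@5 deps=(3,None) exec_start@7 write@8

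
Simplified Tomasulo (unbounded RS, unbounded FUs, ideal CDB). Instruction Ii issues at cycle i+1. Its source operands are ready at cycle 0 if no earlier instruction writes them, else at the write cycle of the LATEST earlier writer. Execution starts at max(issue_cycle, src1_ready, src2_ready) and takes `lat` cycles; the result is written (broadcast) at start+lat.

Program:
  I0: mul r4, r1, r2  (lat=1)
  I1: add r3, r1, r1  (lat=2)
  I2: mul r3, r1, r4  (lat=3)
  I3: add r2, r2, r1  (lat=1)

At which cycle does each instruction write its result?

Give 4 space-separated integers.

I0 mul r4: issue@1 deps=(None,None) exec_start@1 write@2
I1 add r3: issue@2 deps=(None,None) exec_start@2 write@4
I2 mul r3: issue@3 deps=(None,0) exec_start@3 write@6
I3 add r2: issue@4 deps=(None,None) exec_start@4 write@5

Answer: 2 4 6 5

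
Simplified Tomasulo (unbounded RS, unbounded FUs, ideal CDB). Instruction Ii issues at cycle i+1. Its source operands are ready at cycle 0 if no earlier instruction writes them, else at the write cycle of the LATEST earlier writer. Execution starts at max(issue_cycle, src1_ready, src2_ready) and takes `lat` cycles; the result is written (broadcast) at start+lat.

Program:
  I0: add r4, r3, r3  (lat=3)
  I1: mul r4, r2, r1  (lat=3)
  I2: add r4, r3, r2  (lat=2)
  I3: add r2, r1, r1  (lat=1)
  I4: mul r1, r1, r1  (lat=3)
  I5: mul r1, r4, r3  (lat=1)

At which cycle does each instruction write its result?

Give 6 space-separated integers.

I0 add r4: issue@1 deps=(None,None) exec_start@1 write@4
I1 mul r4: issue@2 deps=(None,None) exec_start@2 write@5
I2 add r4: issue@3 deps=(None,None) exec_start@3 write@5
I3 add r2: issue@4 deps=(None,None) exec_start@4 write@5
I4 mul r1: issue@5 deps=(None,None) exec_start@5 write@8
I5 mul r1: issue@6 deps=(2,None) exec_start@6 write@7

Answer: 4 5 5 5 8 7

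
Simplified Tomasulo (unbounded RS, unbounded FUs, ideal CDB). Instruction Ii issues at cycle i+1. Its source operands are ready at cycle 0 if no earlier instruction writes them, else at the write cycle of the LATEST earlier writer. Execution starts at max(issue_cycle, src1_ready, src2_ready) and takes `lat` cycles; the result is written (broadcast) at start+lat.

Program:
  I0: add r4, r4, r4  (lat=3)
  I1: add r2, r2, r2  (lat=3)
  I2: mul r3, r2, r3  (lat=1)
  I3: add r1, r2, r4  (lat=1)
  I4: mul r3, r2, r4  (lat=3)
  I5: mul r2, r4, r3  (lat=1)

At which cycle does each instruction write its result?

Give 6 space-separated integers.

Answer: 4 5 6 6 8 9

Derivation:
I0 add r4: issue@1 deps=(None,None) exec_start@1 write@4
I1 add r2: issue@2 deps=(None,None) exec_start@2 write@5
I2 mul r3: issue@3 deps=(1,None) exec_start@5 write@6
I3 add r1: issue@4 deps=(1,0) exec_start@5 write@6
I4 mul r3: issue@5 deps=(1,0) exec_start@5 write@8
I5 mul r2: issue@6 deps=(0,4) exec_start@8 write@9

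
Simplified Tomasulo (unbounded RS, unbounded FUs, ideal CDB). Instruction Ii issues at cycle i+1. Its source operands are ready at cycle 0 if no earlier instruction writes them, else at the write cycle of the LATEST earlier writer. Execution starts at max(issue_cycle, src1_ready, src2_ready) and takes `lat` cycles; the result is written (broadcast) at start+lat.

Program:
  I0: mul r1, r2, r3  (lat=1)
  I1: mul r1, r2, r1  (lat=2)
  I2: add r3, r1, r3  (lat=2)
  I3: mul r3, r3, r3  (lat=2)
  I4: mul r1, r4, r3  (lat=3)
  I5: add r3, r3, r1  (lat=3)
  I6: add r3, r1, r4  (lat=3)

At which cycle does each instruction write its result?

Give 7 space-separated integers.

Answer: 2 4 6 8 11 14 14

Derivation:
I0 mul r1: issue@1 deps=(None,None) exec_start@1 write@2
I1 mul r1: issue@2 deps=(None,0) exec_start@2 write@4
I2 add r3: issue@3 deps=(1,None) exec_start@4 write@6
I3 mul r3: issue@4 deps=(2,2) exec_start@6 write@8
I4 mul r1: issue@5 deps=(None,3) exec_start@8 write@11
I5 add r3: issue@6 deps=(3,4) exec_start@11 write@14
I6 add r3: issue@7 deps=(4,None) exec_start@11 write@14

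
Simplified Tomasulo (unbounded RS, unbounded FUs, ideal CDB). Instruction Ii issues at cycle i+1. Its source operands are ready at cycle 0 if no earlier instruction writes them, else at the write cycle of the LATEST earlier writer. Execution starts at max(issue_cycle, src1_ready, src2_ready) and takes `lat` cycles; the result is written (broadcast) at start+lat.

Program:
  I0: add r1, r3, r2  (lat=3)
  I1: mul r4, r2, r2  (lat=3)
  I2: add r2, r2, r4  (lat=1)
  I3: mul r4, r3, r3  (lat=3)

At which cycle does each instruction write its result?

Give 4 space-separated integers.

Answer: 4 5 6 7

Derivation:
I0 add r1: issue@1 deps=(None,None) exec_start@1 write@4
I1 mul r4: issue@2 deps=(None,None) exec_start@2 write@5
I2 add r2: issue@3 deps=(None,1) exec_start@5 write@6
I3 mul r4: issue@4 deps=(None,None) exec_start@4 write@7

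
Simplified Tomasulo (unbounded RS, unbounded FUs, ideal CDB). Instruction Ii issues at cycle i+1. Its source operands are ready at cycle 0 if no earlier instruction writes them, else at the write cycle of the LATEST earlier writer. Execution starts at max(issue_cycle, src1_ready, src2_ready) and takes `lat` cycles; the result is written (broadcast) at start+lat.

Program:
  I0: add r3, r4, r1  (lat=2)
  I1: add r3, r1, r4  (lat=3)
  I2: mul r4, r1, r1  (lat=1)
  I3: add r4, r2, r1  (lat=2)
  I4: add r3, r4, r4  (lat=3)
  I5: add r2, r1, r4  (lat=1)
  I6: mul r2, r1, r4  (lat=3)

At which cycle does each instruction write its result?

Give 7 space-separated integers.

I0 add r3: issue@1 deps=(None,None) exec_start@1 write@3
I1 add r3: issue@2 deps=(None,None) exec_start@2 write@5
I2 mul r4: issue@3 deps=(None,None) exec_start@3 write@4
I3 add r4: issue@4 deps=(None,None) exec_start@4 write@6
I4 add r3: issue@5 deps=(3,3) exec_start@6 write@9
I5 add r2: issue@6 deps=(None,3) exec_start@6 write@7
I6 mul r2: issue@7 deps=(None,3) exec_start@7 write@10

Answer: 3 5 4 6 9 7 10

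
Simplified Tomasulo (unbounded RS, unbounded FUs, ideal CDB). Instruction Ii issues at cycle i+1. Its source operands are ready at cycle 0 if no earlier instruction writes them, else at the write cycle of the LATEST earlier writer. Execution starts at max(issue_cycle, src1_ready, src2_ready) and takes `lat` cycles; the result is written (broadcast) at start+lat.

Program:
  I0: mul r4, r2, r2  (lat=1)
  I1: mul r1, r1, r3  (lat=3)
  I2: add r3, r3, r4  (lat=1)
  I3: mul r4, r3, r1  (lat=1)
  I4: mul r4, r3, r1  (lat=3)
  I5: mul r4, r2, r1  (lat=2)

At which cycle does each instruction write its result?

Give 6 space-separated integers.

I0 mul r4: issue@1 deps=(None,None) exec_start@1 write@2
I1 mul r1: issue@2 deps=(None,None) exec_start@2 write@5
I2 add r3: issue@3 deps=(None,0) exec_start@3 write@4
I3 mul r4: issue@4 deps=(2,1) exec_start@5 write@6
I4 mul r4: issue@5 deps=(2,1) exec_start@5 write@8
I5 mul r4: issue@6 deps=(None,1) exec_start@6 write@8

Answer: 2 5 4 6 8 8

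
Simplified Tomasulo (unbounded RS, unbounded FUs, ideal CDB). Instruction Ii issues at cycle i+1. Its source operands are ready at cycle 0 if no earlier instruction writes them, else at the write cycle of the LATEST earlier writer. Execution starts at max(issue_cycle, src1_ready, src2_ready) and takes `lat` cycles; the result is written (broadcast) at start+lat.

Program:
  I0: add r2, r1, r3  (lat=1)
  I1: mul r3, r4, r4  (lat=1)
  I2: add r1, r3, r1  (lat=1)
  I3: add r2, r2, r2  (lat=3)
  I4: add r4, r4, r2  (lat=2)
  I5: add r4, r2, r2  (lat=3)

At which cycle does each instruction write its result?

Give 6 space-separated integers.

I0 add r2: issue@1 deps=(None,None) exec_start@1 write@2
I1 mul r3: issue@2 deps=(None,None) exec_start@2 write@3
I2 add r1: issue@3 deps=(1,None) exec_start@3 write@4
I3 add r2: issue@4 deps=(0,0) exec_start@4 write@7
I4 add r4: issue@5 deps=(None,3) exec_start@7 write@9
I5 add r4: issue@6 deps=(3,3) exec_start@7 write@10

Answer: 2 3 4 7 9 10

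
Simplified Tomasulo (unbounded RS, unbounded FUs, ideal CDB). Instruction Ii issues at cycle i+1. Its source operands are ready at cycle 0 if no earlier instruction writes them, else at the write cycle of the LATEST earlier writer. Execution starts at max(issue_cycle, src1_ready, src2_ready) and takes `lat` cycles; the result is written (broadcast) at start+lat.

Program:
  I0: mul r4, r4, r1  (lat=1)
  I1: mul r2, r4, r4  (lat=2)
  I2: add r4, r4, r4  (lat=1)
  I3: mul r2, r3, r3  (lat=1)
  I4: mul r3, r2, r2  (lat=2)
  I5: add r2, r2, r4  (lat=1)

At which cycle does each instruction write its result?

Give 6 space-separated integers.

I0 mul r4: issue@1 deps=(None,None) exec_start@1 write@2
I1 mul r2: issue@2 deps=(0,0) exec_start@2 write@4
I2 add r4: issue@3 deps=(0,0) exec_start@3 write@4
I3 mul r2: issue@4 deps=(None,None) exec_start@4 write@5
I4 mul r3: issue@5 deps=(3,3) exec_start@5 write@7
I5 add r2: issue@6 deps=(3,2) exec_start@6 write@7

Answer: 2 4 4 5 7 7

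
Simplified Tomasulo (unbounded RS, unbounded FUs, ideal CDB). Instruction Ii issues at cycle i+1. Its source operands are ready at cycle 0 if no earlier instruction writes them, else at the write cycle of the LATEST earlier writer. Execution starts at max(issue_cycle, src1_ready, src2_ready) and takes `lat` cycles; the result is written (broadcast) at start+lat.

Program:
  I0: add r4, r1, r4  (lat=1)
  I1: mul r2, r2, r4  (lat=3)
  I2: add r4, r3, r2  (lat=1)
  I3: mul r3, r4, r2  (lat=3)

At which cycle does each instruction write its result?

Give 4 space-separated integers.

I0 add r4: issue@1 deps=(None,None) exec_start@1 write@2
I1 mul r2: issue@2 deps=(None,0) exec_start@2 write@5
I2 add r4: issue@3 deps=(None,1) exec_start@5 write@6
I3 mul r3: issue@4 deps=(2,1) exec_start@6 write@9

Answer: 2 5 6 9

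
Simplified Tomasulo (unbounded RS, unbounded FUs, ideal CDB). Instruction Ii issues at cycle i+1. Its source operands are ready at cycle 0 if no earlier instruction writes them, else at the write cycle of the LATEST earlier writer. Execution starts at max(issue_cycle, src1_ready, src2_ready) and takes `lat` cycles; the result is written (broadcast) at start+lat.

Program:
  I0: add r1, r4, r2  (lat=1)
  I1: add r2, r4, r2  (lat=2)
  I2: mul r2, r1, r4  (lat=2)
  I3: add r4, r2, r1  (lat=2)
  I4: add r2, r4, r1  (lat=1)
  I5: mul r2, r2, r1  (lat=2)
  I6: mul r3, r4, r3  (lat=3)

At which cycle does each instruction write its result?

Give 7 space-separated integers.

I0 add r1: issue@1 deps=(None,None) exec_start@1 write@2
I1 add r2: issue@2 deps=(None,None) exec_start@2 write@4
I2 mul r2: issue@3 deps=(0,None) exec_start@3 write@5
I3 add r4: issue@4 deps=(2,0) exec_start@5 write@7
I4 add r2: issue@5 deps=(3,0) exec_start@7 write@8
I5 mul r2: issue@6 deps=(4,0) exec_start@8 write@10
I6 mul r3: issue@7 deps=(3,None) exec_start@7 write@10

Answer: 2 4 5 7 8 10 10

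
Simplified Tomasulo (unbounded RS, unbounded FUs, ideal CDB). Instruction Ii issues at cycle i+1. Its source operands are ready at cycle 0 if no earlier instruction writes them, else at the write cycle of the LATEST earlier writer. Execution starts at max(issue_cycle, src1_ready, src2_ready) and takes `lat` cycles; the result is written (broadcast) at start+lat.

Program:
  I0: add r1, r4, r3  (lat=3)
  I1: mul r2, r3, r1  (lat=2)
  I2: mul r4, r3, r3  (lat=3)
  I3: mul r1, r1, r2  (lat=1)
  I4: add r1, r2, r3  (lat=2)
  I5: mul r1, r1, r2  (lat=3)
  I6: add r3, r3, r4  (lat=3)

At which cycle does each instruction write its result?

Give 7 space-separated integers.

Answer: 4 6 6 7 8 11 10

Derivation:
I0 add r1: issue@1 deps=(None,None) exec_start@1 write@4
I1 mul r2: issue@2 deps=(None,0) exec_start@4 write@6
I2 mul r4: issue@3 deps=(None,None) exec_start@3 write@6
I3 mul r1: issue@4 deps=(0,1) exec_start@6 write@7
I4 add r1: issue@5 deps=(1,None) exec_start@6 write@8
I5 mul r1: issue@6 deps=(4,1) exec_start@8 write@11
I6 add r3: issue@7 deps=(None,2) exec_start@7 write@10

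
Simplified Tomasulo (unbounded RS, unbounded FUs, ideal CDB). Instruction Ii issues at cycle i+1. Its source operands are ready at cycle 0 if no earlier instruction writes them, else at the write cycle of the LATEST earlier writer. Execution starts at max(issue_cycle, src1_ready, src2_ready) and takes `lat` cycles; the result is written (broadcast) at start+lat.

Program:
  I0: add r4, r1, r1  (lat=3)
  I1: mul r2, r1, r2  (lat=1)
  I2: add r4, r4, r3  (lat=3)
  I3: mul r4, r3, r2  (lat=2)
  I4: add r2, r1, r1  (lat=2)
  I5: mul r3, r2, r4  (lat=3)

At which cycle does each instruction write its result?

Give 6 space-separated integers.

Answer: 4 3 7 6 7 10

Derivation:
I0 add r4: issue@1 deps=(None,None) exec_start@1 write@4
I1 mul r2: issue@2 deps=(None,None) exec_start@2 write@3
I2 add r4: issue@3 deps=(0,None) exec_start@4 write@7
I3 mul r4: issue@4 deps=(None,1) exec_start@4 write@6
I4 add r2: issue@5 deps=(None,None) exec_start@5 write@7
I5 mul r3: issue@6 deps=(4,3) exec_start@7 write@10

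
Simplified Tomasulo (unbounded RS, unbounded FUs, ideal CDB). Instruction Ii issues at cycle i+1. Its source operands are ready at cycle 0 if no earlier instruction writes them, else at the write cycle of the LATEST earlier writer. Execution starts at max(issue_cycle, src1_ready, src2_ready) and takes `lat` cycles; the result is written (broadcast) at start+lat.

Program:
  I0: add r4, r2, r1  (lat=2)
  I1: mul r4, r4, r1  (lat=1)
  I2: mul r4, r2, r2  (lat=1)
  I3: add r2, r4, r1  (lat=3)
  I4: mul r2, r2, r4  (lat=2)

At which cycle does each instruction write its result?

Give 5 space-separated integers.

I0 add r4: issue@1 deps=(None,None) exec_start@1 write@3
I1 mul r4: issue@2 deps=(0,None) exec_start@3 write@4
I2 mul r4: issue@3 deps=(None,None) exec_start@3 write@4
I3 add r2: issue@4 deps=(2,None) exec_start@4 write@7
I4 mul r2: issue@5 deps=(3,2) exec_start@7 write@9

Answer: 3 4 4 7 9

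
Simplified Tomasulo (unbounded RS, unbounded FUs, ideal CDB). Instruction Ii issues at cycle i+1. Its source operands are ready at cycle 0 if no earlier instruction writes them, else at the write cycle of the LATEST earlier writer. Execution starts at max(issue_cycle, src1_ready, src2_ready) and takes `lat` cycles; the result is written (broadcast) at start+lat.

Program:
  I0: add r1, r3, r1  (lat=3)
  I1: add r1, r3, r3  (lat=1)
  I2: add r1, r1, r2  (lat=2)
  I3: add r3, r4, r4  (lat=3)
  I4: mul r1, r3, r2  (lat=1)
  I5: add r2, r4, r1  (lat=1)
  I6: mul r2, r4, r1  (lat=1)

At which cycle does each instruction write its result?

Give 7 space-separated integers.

I0 add r1: issue@1 deps=(None,None) exec_start@1 write@4
I1 add r1: issue@2 deps=(None,None) exec_start@2 write@3
I2 add r1: issue@3 deps=(1,None) exec_start@3 write@5
I3 add r3: issue@4 deps=(None,None) exec_start@4 write@7
I4 mul r1: issue@5 deps=(3,None) exec_start@7 write@8
I5 add r2: issue@6 deps=(None,4) exec_start@8 write@9
I6 mul r2: issue@7 deps=(None,4) exec_start@8 write@9

Answer: 4 3 5 7 8 9 9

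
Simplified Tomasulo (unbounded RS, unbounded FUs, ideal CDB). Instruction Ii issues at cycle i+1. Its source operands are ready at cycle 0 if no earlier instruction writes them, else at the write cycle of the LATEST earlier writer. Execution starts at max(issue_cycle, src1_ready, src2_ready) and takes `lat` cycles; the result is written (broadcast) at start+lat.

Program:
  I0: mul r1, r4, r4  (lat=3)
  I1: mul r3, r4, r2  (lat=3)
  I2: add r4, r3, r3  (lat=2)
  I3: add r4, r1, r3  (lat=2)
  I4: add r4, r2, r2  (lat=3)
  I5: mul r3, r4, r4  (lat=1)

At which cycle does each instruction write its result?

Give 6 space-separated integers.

I0 mul r1: issue@1 deps=(None,None) exec_start@1 write@4
I1 mul r3: issue@2 deps=(None,None) exec_start@2 write@5
I2 add r4: issue@3 deps=(1,1) exec_start@5 write@7
I3 add r4: issue@4 deps=(0,1) exec_start@5 write@7
I4 add r4: issue@5 deps=(None,None) exec_start@5 write@8
I5 mul r3: issue@6 deps=(4,4) exec_start@8 write@9

Answer: 4 5 7 7 8 9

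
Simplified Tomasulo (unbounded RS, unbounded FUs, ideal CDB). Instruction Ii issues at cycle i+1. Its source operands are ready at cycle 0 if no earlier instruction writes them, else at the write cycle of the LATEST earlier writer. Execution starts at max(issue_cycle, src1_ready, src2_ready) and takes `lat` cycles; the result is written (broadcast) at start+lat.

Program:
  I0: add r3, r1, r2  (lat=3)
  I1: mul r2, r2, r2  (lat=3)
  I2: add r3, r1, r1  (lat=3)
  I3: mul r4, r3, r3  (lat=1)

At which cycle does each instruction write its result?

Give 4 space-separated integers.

I0 add r3: issue@1 deps=(None,None) exec_start@1 write@4
I1 mul r2: issue@2 deps=(None,None) exec_start@2 write@5
I2 add r3: issue@3 deps=(None,None) exec_start@3 write@6
I3 mul r4: issue@4 deps=(2,2) exec_start@6 write@7

Answer: 4 5 6 7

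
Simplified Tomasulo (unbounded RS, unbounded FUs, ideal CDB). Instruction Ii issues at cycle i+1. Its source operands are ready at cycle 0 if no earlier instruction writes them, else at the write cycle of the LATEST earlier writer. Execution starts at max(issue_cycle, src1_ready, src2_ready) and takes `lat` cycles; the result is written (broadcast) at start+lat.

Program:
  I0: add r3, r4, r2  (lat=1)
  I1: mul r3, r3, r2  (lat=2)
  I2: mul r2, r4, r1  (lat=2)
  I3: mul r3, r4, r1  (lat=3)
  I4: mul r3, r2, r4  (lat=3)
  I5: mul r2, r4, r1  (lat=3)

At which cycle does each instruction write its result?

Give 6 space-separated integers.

I0 add r3: issue@1 deps=(None,None) exec_start@1 write@2
I1 mul r3: issue@2 deps=(0,None) exec_start@2 write@4
I2 mul r2: issue@3 deps=(None,None) exec_start@3 write@5
I3 mul r3: issue@4 deps=(None,None) exec_start@4 write@7
I4 mul r3: issue@5 deps=(2,None) exec_start@5 write@8
I5 mul r2: issue@6 deps=(None,None) exec_start@6 write@9

Answer: 2 4 5 7 8 9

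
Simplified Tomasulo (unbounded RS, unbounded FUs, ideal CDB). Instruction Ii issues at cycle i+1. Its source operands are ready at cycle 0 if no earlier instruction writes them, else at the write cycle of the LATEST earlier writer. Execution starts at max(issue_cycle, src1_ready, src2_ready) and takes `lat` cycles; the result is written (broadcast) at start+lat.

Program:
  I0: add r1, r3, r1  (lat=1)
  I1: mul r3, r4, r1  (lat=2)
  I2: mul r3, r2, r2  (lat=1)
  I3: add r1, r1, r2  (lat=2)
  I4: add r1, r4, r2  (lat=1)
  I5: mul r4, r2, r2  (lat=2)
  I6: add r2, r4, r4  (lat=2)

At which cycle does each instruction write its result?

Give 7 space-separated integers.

I0 add r1: issue@1 deps=(None,None) exec_start@1 write@2
I1 mul r3: issue@2 deps=(None,0) exec_start@2 write@4
I2 mul r3: issue@3 deps=(None,None) exec_start@3 write@4
I3 add r1: issue@4 deps=(0,None) exec_start@4 write@6
I4 add r1: issue@5 deps=(None,None) exec_start@5 write@6
I5 mul r4: issue@6 deps=(None,None) exec_start@6 write@8
I6 add r2: issue@7 deps=(5,5) exec_start@8 write@10

Answer: 2 4 4 6 6 8 10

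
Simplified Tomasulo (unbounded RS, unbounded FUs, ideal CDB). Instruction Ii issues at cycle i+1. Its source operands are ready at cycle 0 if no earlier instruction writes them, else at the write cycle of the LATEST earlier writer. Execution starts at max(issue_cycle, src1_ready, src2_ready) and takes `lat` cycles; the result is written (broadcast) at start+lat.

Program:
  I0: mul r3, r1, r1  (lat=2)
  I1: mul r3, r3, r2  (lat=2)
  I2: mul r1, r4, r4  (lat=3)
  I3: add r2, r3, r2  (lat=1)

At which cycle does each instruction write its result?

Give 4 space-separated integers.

Answer: 3 5 6 6

Derivation:
I0 mul r3: issue@1 deps=(None,None) exec_start@1 write@3
I1 mul r3: issue@2 deps=(0,None) exec_start@3 write@5
I2 mul r1: issue@3 deps=(None,None) exec_start@3 write@6
I3 add r2: issue@4 deps=(1,None) exec_start@5 write@6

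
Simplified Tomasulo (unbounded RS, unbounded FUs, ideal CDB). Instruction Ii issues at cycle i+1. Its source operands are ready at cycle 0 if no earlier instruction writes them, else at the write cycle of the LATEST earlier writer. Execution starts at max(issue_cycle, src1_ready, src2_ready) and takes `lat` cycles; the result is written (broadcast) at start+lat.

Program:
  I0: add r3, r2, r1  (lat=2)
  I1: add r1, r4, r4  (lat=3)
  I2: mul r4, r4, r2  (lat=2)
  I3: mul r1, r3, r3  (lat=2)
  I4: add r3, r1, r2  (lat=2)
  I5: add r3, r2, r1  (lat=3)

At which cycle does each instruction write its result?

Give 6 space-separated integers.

Answer: 3 5 5 6 8 9

Derivation:
I0 add r3: issue@1 deps=(None,None) exec_start@1 write@3
I1 add r1: issue@2 deps=(None,None) exec_start@2 write@5
I2 mul r4: issue@3 deps=(None,None) exec_start@3 write@5
I3 mul r1: issue@4 deps=(0,0) exec_start@4 write@6
I4 add r3: issue@5 deps=(3,None) exec_start@6 write@8
I5 add r3: issue@6 deps=(None,3) exec_start@6 write@9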